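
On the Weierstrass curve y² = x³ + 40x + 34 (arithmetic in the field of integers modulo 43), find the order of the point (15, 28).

2P: tangent at (15, 28): λ = (3·15² + 40)/(2·28) ≡ 27/13. 13⁻¹ ≡ 10 (mod 43) since 13·10 = 130 ≡ 1, so λ ≡ 27·10 ≡ 12.
  x = λ² - 15 - 15 = 144 - 30 ≡ 28; y = λ·(15 - 28) - 28 ≡ 31. → (28, 31)
3P: (28, 31) + (15, 28). λ = (28 - 31)/(15 - 28) ≡ 40/30 mod 43. 30⁻¹ ≡ 33 (mod 43), so λ ≡ 30.
  x = λ² - 28 - 15 = 900 - 43 ≡ 40; y = λ·(28 - 40) - 31 ≡ 39. → (40, 39)
4P: (40, 39) + (15, 28). λ = (28 - 39)/(15 - 40) ≡ 32/18 mod 43. 18⁻¹ ≡ 12 (mod 43), so λ ≡ 40.
  x = λ² - 40 - 15 = 1600 - 55 ≡ 40; y = λ·(40 - 40) - 39 ≡ 4. → (40, 4)
5P: (40, 4) + (15, 28). λ = (28 - 4)/(15 - 40) ≡ 24/18 mod 43. 18⁻¹ ≡ 12 (mod 43), so λ ≡ 30.
  x = λ² - 40 - 15 = 900 - 55 ≡ 28; y = λ·(40 - 28) - 4 ≡ 12. → (28, 12)
6P: (28, 12) + (15, 28). λ = (28 - 12)/(15 - 28) ≡ 16/30 mod 43. 30⁻¹ ≡ 33 (mod 43), so λ ≡ 12.
  x = λ² - 28 - 15 = 144 - 43 ≡ 15; y = λ·(28 - 15) - 12 ≡ 15. → (15, 15)
7P: (15, 15) + (15, 28): same x and y₁ ≡ -y₂, so the sum is O.
7P = O, so the order is 7.

7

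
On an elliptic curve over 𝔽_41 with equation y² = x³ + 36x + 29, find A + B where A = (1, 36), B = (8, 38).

(1, 36) + (8, 38). λ = (38 - 36)/(8 - 1) ≡ 2/7 mod 41. 7⁻¹ ≡ 6 (mod 41), so λ ≡ 12.
  x = λ² - 1 - 8 = 144 - 9 ≡ 12; y = λ·(1 - 12) - 36 ≡ 37. → (12, 37)

(12, 37)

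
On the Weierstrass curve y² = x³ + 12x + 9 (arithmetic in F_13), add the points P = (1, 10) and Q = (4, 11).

(11, 4)

(1, 10) + (4, 11). λ = (11 - 10)/(4 - 1) ≡ 1/3 mod 13. 3⁻¹ ≡ 9 (mod 13), so λ ≡ 9.
  x = λ² - 1 - 4 = 81 - 5 ≡ 11; y = λ·(1 - 11) - 10 ≡ 4. → (11, 4)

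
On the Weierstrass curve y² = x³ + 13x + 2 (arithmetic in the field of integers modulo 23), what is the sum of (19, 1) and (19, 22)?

The two points share x = 19 and their y-coordinates satisfy 1 + 22 ≡ 0 (mod 23), so they are inverses. Their sum is O.

O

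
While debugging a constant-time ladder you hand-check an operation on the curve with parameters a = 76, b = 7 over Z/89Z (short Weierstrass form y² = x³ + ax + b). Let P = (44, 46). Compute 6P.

(82, 17)

Repeated addition: build up to 6P.
2P: tangent at (44, 46): λ = (3·44² + 76)/(2·46) ≡ 10/3. 3⁻¹ ≡ 30 (mod 89), so λ ≡ 10·30 ≡ 33.
  x = λ² - 44 - 44 = 1089 - 88 ≡ 22; y = λ·(44 - 22) - 46 ≡ 57. → (22, 57)
3P: (22, 57) + (44, 46). λ = (46 - 57)/(44 - 22) ≡ 78/22 mod 89. 22⁻¹ ≡ 85 (mod 89), so λ ≡ 44.
  x = λ² - 22 - 44 = 1936 - 66 ≡ 1; y = λ·(22 - 1) - 57 ≡ 66. → (1, 66)
4P: (1, 66) + (44, 46). λ = (46 - 66)/(44 - 1) ≡ 69/43 mod 89. 43⁻¹ ≡ 29 (mod 89), so λ ≡ 43.
  x = λ² - 1 - 44 = 1849 - 45 ≡ 24; y = λ·(1 - 24) - 66 ≡ 13. → (24, 13)
5P: (24, 13) + (44, 46). λ = (46 - 13)/(44 - 24) ≡ 33/20 mod 89. 20⁻¹ ≡ 49 (mod 89), so λ ≡ 15.
  x = λ² - 24 - 44 = 225 - 68 ≡ 68; y = λ·(24 - 68) - 13 ≡ 39. → (68, 39)
6P: (68, 39) + (44, 46). λ = (46 - 39)/(44 - 68) ≡ 7/65 mod 89. 65⁻¹ ≡ 63 (mod 89), so λ ≡ 85.
  x = λ² - 68 - 44 = 7225 - 112 ≡ 82; y = λ·(68 - 82) - 39 ≡ 17. → (82, 17)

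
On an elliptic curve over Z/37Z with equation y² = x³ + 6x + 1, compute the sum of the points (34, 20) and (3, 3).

(34, 20) + (3, 3). λ = (3 - 20)/(3 - 34) ≡ 20/6 mod 37. 6⁻¹ ≡ 31 (mod 37), so λ ≡ 28.
  x = λ² - 34 - 3 = 784 - 37 ≡ 7; y = λ·(34 - 7) - 20 ≡ 33. → (7, 33)

(7, 33)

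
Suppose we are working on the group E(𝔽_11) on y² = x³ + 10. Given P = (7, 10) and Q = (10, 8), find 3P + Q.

First 3P:
Repeated addition: build up to 3P.
2P: tangent at (7, 10): λ = (3·7² + 0)/(2·10) ≡ 4/9. 9⁻¹ ≡ 5 (mod 11) since 9·5 = 45 ≡ 1, so λ ≡ 4·5 ≡ 9.
  x = λ² - 7 - 7 = 81 - 14 ≡ 1; y = λ·(7 - 1) - 10 ≡ 0. → (1, 0)
3P: (1, 0) + (7, 10). λ = (10 - 0)/(7 - 1) ≡ 10/6 mod 11. 6⁻¹ ≡ 2 (mod 11) since 6·2 = 12 ≡ 1, so λ ≡ 9.
  x = λ² - 1 - 7 = 81 - 8 ≡ 7; y = λ·(1 - 7) - 0 ≡ 1. → (7, 1)
3P = (7, 1).
Finally 3P + Q:
(7, 1) + (10, 8). λ = (8 - 1)/(10 - 7) ≡ 7/3 mod 11. 3⁻¹ ≡ 4 (mod 11) since 3·4 = 12 ≡ 1, so λ ≡ 6.
  x = λ² - 7 - 10 = 36 - 17 ≡ 8; y = λ·(7 - 8) - 1 ≡ 4. → (8, 4)

(8, 4)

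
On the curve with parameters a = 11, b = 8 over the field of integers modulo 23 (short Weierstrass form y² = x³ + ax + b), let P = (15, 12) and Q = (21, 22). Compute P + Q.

(15, 12) + (21, 22). λ = (22 - 12)/(21 - 15) ≡ 10/6 mod 23. 6⁻¹ ≡ 4 (mod 23), so λ ≡ 17.
  x = λ² - 15 - 21 = 289 - 36 ≡ 0; y = λ·(15 - 0) - 12 ≡ 13. → (0, 13)

(0, 13)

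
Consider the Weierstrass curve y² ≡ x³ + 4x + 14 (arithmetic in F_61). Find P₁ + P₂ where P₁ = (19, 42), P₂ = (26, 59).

(19, 42) + (26, 59). λ = (59 - 42)/(26 - 19) ≡ 17/7 mod 61. 7⁻¹ ≡ 35 (mod 61), so λ ≡ 46.
  x = λ² - 19 - 26 = 2116 - 45 ≡ 58; y = λ·(19 - 58) - 42 ≡ 55. → (58, 55)

(58, 55)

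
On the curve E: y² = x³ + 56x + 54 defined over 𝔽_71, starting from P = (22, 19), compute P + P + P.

Repeated addition: build up to 3P.
2P: tangent at (22, 19): λ = (3·22² + 56)/(2·19) ≡ 17/38. 38⁻¹ ≡ 43 (mod 71) since 38·43 = 1634 ≡ 1, so λ ≡ 17·43 ≡ 21.
  x = λ² - 22 - 22 = 441 - 44 ≡ 42; y = λ·(22 - 42) - 19 ≡ 58. → (42, 58)
3P: (42, 58) + (22, 19). λ = (19 - 58)/(22 - 42) ≡ 32/51 mod 71. 51⁻¹ ≡ 39 (mod 71), so λ ≡ 41.
  x = λ² - 42 - 22 = 1681 - 64 ≡ 55; y = λ·(42 - 55) - 58 ≡ 48. → (55, 48)

(55, 48)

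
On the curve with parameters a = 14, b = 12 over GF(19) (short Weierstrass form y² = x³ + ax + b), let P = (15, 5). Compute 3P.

Repeated addition: build up to 3P.
2P: tangent at (15, 5): λ = (3·15² + 14)/(2·5) ≡ 5/10. 10⁻¹ ≡ 2 (mod 19), so λ ≡ 5·2 ≡ 10.
  x = λ² - 15 - 15 = 100 - 30 ≡ 13; y = λ·(15 - 13) - 5 ≡ 15. → (13, 15)
3P: (13, 15) + (15, 5). λ = (5 - 15)/(15 - 13) ≡ 9/2 mod 19. 2⁻¹ ≡ 10 (mod 19), so λ ≡ 14.
  x = λ² - 13 - 15 = 196 - 28 ≡ 16; y = λ·(13 - 16) - 15 ≡ 0. → (16, 0)

(16, 0)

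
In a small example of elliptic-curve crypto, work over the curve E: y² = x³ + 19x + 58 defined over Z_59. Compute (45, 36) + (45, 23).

O

The two points share x = 45 and their y-coordinates satisfy 36 + 23 ≡ 0 (mod 59), so they are inverses. Their sum is the point at infinity.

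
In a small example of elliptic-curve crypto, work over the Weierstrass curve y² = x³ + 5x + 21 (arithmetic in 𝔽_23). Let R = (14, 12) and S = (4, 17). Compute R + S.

(11, 21)

(14, 12) + (4, 17). λ = (17 - 12)/(4 - 14) ≡ 5/13 mod 23. 13⁻¹ ≡ 16 (mod 23), so λ ≡ 11.
  x = λ² - 14 - 4 = 121 - 18 ≡ 11; y = λ·(14 - 11) - 12 ≡ 21. → (11, 21)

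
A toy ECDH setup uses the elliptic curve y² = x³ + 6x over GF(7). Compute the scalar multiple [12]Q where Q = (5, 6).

Double-and-add on 12 = (1100)₂. Start with Q = (5, 6) for the leading 1-bit.
double: tangent at (5, 6): λ = (3·5² + 6)/(2·6) ≡ 4/5. 5⁻¹ ≡ 3 (mod 7) since 5·3 = 15 ≡ 1, so λ ≡ 4·3 ≡ 5.
  x = λ² - 5 - 5 = 25 - 10 ≡ 1; y = λ·(5 - 1) - 6 ≡ 0. → (1, 0)
add Q: (1, 0) + (5, 6). λ = (6 - 0)/(5 - 1) ≡ 6/4 mod 7. 4⁻¹ ≡ 2 (mod 7) since 4·2 = 8 ≡ 1, so λ ≡ 5.
  x = λ² - 1 - 5 = 25 - 6 ≡ 5; y = λ·(1 - 5) - 0 ≡ 1. → (5, 1)
double: tangent at (5, 1): λ = (3·5² + 6)/(2·1) ≡ 4/2. 2⁻¹ ≡ 4 (mod 7) since 2·4 = 8 ≡ 1, so λ ≡ 4·4 ≡ 2.
  x = λ² - 5 - 5 = 4 - 10 ≡ 1; y = λ·(5 - 1) - 1 ≡ 0. → (1, 0)
double: (1, 0) + (1, 0): same x and y₁ ≡ -y₂, so the sum is the point at infinity.

O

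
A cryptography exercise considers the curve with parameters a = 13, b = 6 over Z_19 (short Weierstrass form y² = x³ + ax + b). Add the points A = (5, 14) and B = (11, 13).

(12, 3)

(5, 14) + (11, 13). λ = (13 - 14)/(11 - 5) ≡ 18/6 mod 19. 6⁻¹ ≡ 16 (mod 19) since 6·16 = 96 ≡ 1, so λ ≡ 3.
  x = λ² - 5 - 11 = 9 - 16 ≡ 12; y = λ·(5 - 12) - 14 ≡ 3. → (12, 3)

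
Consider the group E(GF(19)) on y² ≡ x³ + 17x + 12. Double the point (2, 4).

(13, 6)

tangent at (2, 4): λ = (3·2² + 17)/(2·4) ≡ 10/8. 8⁻¹ ≡ 12 (mod 19), so λ ≡ 10·12 ≡ 6.
  x = λ² - 2 - 2 = 36 - 4 ≡ 13; y = λ·(2 - 13) - 4 ≡ 6. → (13, 6)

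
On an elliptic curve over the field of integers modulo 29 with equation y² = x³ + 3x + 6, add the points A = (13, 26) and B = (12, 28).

(8, 22)

(13, 26) + (12, 28). λ = (28 - 26)/(12 - 13) ≡ 2/28 mod 29. 28⁻¹ ≡ 28 (mod 29) since 28·28 = 784 ≡ 1, so λ ≡ 27.
  x = λ² - 13 - 12 = 729 - 25 ≡ 8; y = λ·(13 - 8) - 26 ≡ 22. → (8, 22)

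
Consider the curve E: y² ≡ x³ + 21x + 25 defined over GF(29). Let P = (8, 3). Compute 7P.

Double-and-add on 7 = (111)₂. Start with P = (8, 3) for the leading 1-bit.
double: tangent at (8, 3): λ = (3·8² + 21)/(2·3) ≡ 10/6. 6⁻¹ ≡ 5 (mod 29) since 6·5 = 30 ≡ 1, so λ ≡ 10·5 ≡ 21.
  x = λ² - 8 - 8 = 441 - 16 ≡ 19; y = λ·(8 - 19) - 3 ≡ 27. → (19, 27)
add P: (19, 27) + (8, 3). λ = (3 - 27)/(8 - 19) ≡ 5/18 mod 29. 18⁻¹ ≡ 21 (mod 29), so λ ≡ 18.
  x = λ² - 19 - 8 = 324 - 27 ≡ 7; y = λ·(19 - 7) - 27 ≡ 15. → (7, 15)
double: tangent at (7, 15): λ = (3·7² + 21)/(2·15) ≡ 23/1. 1⁻¹ ≡ 1 (mod 29), so λ ≡ 23·1 ≡ 23.
  x = λ² - 7 - 7 = 529 - 14 ≡ 22; y = λ·(7 - 22) - 15 ≡ 17. → (22, 17)
add P: (22, 17) + (8, 3). λ = (3 - 17)/(8 - 22) ≡ 15/15 mod 29. 15⁻¹ ≡ 2 (mod 29) since 15·2 = 30 ≡ 1, so λ ≡ 1.
  x = λ² - 22 - 8 = 1 - 30 ≡ 0; y = λ·(22 - 0) - 17 ≡ 5. → (0, 5)

(0, 5)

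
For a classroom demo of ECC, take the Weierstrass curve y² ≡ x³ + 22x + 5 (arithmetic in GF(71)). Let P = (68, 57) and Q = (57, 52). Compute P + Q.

(53, 66)

(68, 57) + (57, 52). λ = (52 - 57)/(57 - 68) ≡ 66/60 mod 71. 60⁻¹ ≡ 58 (mod 71) since 60·58 = 3480 ≡ 1, so λ ≡ 65.
  x = λ² - 68 - 57 = 4225 - 125 ≡ 53; y = λ·(68 - 53) - 57 ≡ 66. → (53, 66)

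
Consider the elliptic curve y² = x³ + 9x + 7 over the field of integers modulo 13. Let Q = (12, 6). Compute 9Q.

(4, 9)

Repeated addition: build up to 9Q.
2Q: tangent at (12, 6): λ = (3·12² + 9)/(2·6) ≡ 12/12. 12⁻¹ ≡ 12 (mod 13), so λ ≡ 12·12 ≡ 1.
  x = λ² - 12 - 12 = 1 - 24 ≡ 3; y = λ·(12 - 3) - 6 ≡ 3. → (3, 3)
3Q: (3, 3) + (12, 6). λ = (6 - 3)/(12 - 3) ≡ 3/9 mod 13. 9⁻¹ ≡ 3 (mod 13) since 9·3 = 27 ≡ 1, so λ ≡ 9.
  x = λ² - 3 - 12 = 81 - 15 ≡ 1; y = λ·(3 - 1) - 3 ≡ 2. → (1, 2)
4Q: (1, 2) + (12, 6). λ = (6 - 2)/(12 - 1) ≡ 4/11 mod 13. 11⁻¹ ≡ 6 (mod 13), so λ ≡ 11.
  x = λ² - 1 - 12 = 121 - 13 ≡ 4; y = λ·(1 - 4) - 2 ≡ 4. → (4, 4)
5Q: (4, 4) + (12, 6). λ = (6 - 4)/(12 - 4) ≡ 2/8 mod 13. 8⁻¹ ≡ 5 (mod 13) since 8·5 = 40 ≡ 1, so λ ≡ 10.
  x = λ² - 4 - 12 = 100 - 16 ≡ 6; y = λ·(4 - 6) - 4 ≡ 2. → (6, 2)
6Q: (6, 2) + (12, 6). λ = (6 - 2)/(12 - 6) ≡ 4/6 mod 13. 6⁻¹ ≡ 11 (mod 13) since 6·11 = 66 ≡ 1, so λ ≡ 5.
  x = λ² - 6 - 12 = 25 - 18 ≡ 7; y = λ·(6 - 7) - 2 ≡ 6. → (7, 6)
7Q: (7, 6) + (12, 6). λ = (6 - 6)/(12 - 7) ≡ 0/5 mod 13. 5⁻¹ ≡ 8 (mod 13), so λ ≡ 0.
  x = λ² - 7 - 12 = 0 - 19 ≡ 7; y = λ·(7 - 7) - 6 ≡ 7. → (7, 7)
8Q: (7, 7) + (12, 6). λ = (6 - 7)/(12 - 7) ≡ 12/5 mod 13. 5⁻¹ ≡ 8 (mod 13), so λ ≡ 5.
  x = λ² - 7 - 12 = 25 - 19 ≡ 6; y = λ·(7 - 6) - 7 ≡ 11. → (6, 11)
9Q: (6, 11) + (12, 6). λ = (6 - 11)/(12 - 6) ≡ 8/6 mod 13. 6⁻¹ ≡ 11 (mod 13), so λ ≡ 10.
  x = λ² - 6 - 12 = 100 - 18 ≡ 4; y = λ·(6 - 4) - 11 ≡ 9. → (4, 9)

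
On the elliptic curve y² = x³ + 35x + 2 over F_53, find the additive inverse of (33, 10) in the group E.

(33, 43)

-(33, 10) = (33, -10 mod 53) = (33, 43).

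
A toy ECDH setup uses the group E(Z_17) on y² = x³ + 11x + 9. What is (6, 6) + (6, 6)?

tangent at (6, 6): λ = (3·6² + 11)/(2·6) ≡ 0/12. 12⁻¹ ≡ 10 (mod 17) since 12·10 = 120 ≡ 1, so λ ≡ 0·10 ≡ 0.
  x = λ² - 6 - 6 = 0 - 12 ≡ 5; y = λ·(6 - 5) - 6 ≡ 11. → (5, 11)

(5, 11)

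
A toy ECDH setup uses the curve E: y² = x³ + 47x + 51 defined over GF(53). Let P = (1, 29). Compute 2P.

(45, 8)

tangent at (1, 29): λ = (3·1² + 47)/(2·29) ≡ 50/5. 5⁻¹ ≡ 32 (mod 53) since 5·32 = 160 ≡ 1, so λ ≡ 50·32 ≡ 10.
  x = λ² - 1 - 1 = 100 - 2 ≡ 45; y = λ·(1 - 45) - 29 ≡ 8. → (45, 8)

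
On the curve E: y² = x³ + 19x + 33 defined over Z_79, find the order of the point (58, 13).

2P: tangent at (58, 13): λ = (3·58² + 19)/(2·13) ≡ 78/26. 26⁻¹ ≡ 76 (mod 79) since 26·76 = 1976 ≡ 1, so λ ≡ 78·76 ≡ 3.
  x = λ² - 58 - 58 = 9 - 116 ≡ 51; y = λ·(58 - 51) - 13 ≡ 8. → (51, 8)
3P: (51, 8) + (58, 13). λ = (13 - 8)/(58 - 51) ≡ 5/7 mod 79. 7⁻¹ ≡ 34 (mod 79) since 7·34 = 238 ≡ 1, so λ ≡ 12.
  x = λ² - 51 - 58 = 144 - 109 ≡ 35; y = λ·(51 - 35) - 8 ≡ 26. → (35, 26)
4P: (35, 26) + (58, 13). λ = (13 - 26)/(58 - 35) ≡ 66/23 mod 79. 23⁻¹ ≡ 55 (mod 79) since 23·55 = 1265 ≡ 1, so λ ≡ 75.
  x = λ² - 35 - 58 = 5625 - 93 ≡ 2; y = λ·(35 - 2) - 26 ≡ 0. → (2, 0)
5P: (2, 0) + (58, 13). λ = (13 - 0)/(58 - 2) ≡ 13/56 mod 79. 56⁻¹ ≡ 24 (mod 79), so λ ≡ 75.
  x = λ² - 2 - 58 = 5625 - 60 ≡ 35; y = λ·(2 - 35) - 0 ≡ 53. → (35, 53)
6P: (35, 53) + (58, 13). λ = (13 - 53)/(58 - 35) ≡ 39/23 mod 79. 23⁻¹ ≡ 55 (mod 79) since 23·55 = 1265 ≡ 1, so λ ≡ 12.
  x = λ² - 35 - 58 = 144 - 93 ≡ 51; y = λ·(35 - 51) - 53 ≡ 71. → (51, 71)
7P: (51, 71) + (58, 13). λ = (13 - 71)/(58 - 51) ≡ 21/7 mod 79. 7⁻¹ ≡ 34 (mod 79), so λ ≡ 3.
  x = λ² - 51 - 58 = 9 - 109 ≡ 58; y = λ·(51 - 58) - 71 ≡ 66. → (58, 66)
8P: (58, 66) + (58, 13): same x and y₁ ≡ -y₂, so the sum is the point at infinity.
8P = the point at infinity, so the order is 8.

8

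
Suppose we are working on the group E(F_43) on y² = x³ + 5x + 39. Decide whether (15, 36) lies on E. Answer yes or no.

y² = 36² ≡ 6; x³ + 5x + 39 = 3489 ≡ 6 (mod 43). 6 = 6.

yes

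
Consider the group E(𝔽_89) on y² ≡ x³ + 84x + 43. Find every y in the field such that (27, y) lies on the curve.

10, 79

x³ + 84x + 43 = 21994 ≡ 11 (mod 89).
Square roots of 11 mod 89: 10 and 79 (since 10² = 100 ≡ 11).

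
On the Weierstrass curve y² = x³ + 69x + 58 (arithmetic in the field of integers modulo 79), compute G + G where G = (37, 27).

(78, 15)

tangent at (37, 27): λ = (3·37² + 69)/(2·27) ≡ 68/54. 54⁻¹ ≡ 60 (mod 79) since 54·60 = 3240 ≡ 1, so λ ≡ 68·60 ≡ 51.
  x = λ² - 37 - 37 = 2601 - 74 ≡ 78; y = λ·(37 - 78) - 27 ≡ 15. → (78, 15)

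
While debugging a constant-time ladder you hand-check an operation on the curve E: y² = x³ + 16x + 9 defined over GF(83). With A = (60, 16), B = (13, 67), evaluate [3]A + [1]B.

First 3A:
Repeated addition: build up to 3A.
2A: tangent at (60, 16): λ = (3·60² + 16)/(2·16) ≡ 26/32. 32⁻¹ ≡ 13 (mod 83) since 32·13 = 416 ≡ 1, so λ ≡ 26·13 ≡ 6.
  x = λ² - 60 - 60 = 36 - 120 ≡ 82; y = λ·(60 - 82) - 16 ≡ 18. → (82, 18)
3A: (82, 18) + (60, 16). λ = (16 - 18)/(60 - 82) ≡ 81/61 mod 83. 61⁻¹ ≡ 49 (mod 83), so λ ≡ 68.
  x = λ² - 82 - 60 = 4624 - 142 ≡ 0; y = λ·(82 - 0) - 18 ≡ 80. → (0, 80)
3A = (0, 80).
Finally 3A + B:
(0, 80) + (13, 67). λ = (67 - 80)/(13 - 0) ≡ 70/13 mod 83. 13⁻¹ ≡ 32 (mod 83), so λ ≡ 82.
  x = λ² - 0 - 13 = 6724 - 13 ≡ 71; y = λ·(0 - 71) - 80 ≡ 74. → (71, 74)

(71, 74)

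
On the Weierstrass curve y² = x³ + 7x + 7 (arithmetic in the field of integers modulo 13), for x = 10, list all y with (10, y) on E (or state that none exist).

none

x³ + 7x + 7 = 1077 ≡ 11 (mod 13).
11 is a non-residue mod 13; no y exists.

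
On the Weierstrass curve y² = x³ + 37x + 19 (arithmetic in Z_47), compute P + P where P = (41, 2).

tangent at (41, 2): λ = (3·41² + 37)/(2·2) ≡ 4/4. 4⁻¹ ≡ 12 (mod 47), so λ ≡ 4·12 ≡ 1.
  x = λ² - 41 - 41 = 1 - 82 ≡ 13; y = λ·(41 - 13) - 2 ≡ 26. → (13, 26)

(13, 26)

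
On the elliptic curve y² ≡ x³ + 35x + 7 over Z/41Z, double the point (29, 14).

(26, 17)

tangent at (29, 14): λ = (3·29² + 35)/(2·14) ≡ 16/28. 28⁻¹ ≡ 22 (mod 41), so λ ≡ 16·22 ≡ 24.
  x = λ² - 29 - 29 = 576 - 58 ≡ 26; y = λ·(29 - 26) - 14 ≡ 17. → (26, 17)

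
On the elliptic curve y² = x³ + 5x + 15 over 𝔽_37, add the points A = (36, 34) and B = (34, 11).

(16, 11)

(36, 34) + (34, 11). λ = (11 - 34)/(34 - 36) ≡ 14/35 mod 37. 35⁻¹ ≡ 18 (mod 37), so λ ≡ 30.
  x = λ² - 36 - 34 = 900 - 70 ≡ 16; y = λ·(36 - 16) - 34 ≡ 11. → (16, 11)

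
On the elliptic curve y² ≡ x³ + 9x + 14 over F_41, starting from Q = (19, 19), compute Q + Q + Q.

Repeated addition: build up to 3Q.
2Q: tangent at (19, 19): λ = (3·19² + 9)/(2·19) ≡ 26/38. 38⁻¹ ≡ 27 (mod 41), so λ ≡ 26·27 ≡ 5.
  x = λ² - 19 - 19 = 25 - 38 ≡ 28; y = λ·(19 - 28) - 19 ≡ 18. → (28, 18)
3Q: (28, 18) + (19, 19). λ = (19 - 18)/(19 - 28) ≡ 1/32 mod 41. 32⁻¹ ≡ 9 (mod 41), so λ ≡ 9.
  x = λ² - 28 - 19 = 81 - 47 ≡ 34; y = λ·(28 - 34) - 18 ≡ 10. → (34, 10)

(34, 10)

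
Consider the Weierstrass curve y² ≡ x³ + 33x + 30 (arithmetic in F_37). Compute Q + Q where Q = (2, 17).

(36, 12)

tangent at (2, 17): λ = (3·2² + 33)/(2·17) ≡ 8/34. 34⁻¹ ≡ 12 (mod 37), so λ ≡ 8·12 ≡ 22.
  x = λ² - 2 - 2 = 484 - 4 ≡ 36; y = λ·(2 - 36) - 17 ≡ 12. → (36, 12)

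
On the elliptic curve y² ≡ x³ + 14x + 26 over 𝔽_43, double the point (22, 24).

(22, 19)

tangent at (22, 24): λ = (3·22² + 14)/(2·24) ≡ 4/5. 5⁻¹ ≡ 26 (mod 43), so λ ≡ 4·26 ≡ 18.
  x = λ² - 22 - 22 = 324 - 44 ≡ 22; y = λ·(22 - 22) - 24 ≡ 19. → (22, 19)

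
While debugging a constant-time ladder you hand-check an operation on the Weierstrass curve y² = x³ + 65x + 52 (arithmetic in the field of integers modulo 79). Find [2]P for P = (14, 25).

tangent at (14, 25): λ = (3·14² + 65)/(2·25) ≡ 21/50. 50⁻¹ ≡ 49 (mod 79) since 50·49 = 2450 ≡ 1, so λ ≡ 21·49 ≡ 2.
  x = λ² - 14 - 14 = 4 - 28 ≡ 55; y = λ·(14 - 55) - 25 ≡ 51. → (55, 51)

(55, 51)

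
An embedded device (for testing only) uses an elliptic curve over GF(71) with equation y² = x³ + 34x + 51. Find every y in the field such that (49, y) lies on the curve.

x³ + 34x + 51 = 119366 ≡ 15 (mod 71).
Square roots of 15 mod 71: 21 and 50 (since 21² = 441 ≡ 15).

21, 50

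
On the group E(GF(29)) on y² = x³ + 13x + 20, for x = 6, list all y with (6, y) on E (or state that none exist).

x³ + 13x + 20 = 314 ≡ 24 (mod 29).
Square roots of 24 mod 29: 13 and 16 (since 13² = 169 ≡ 24).

13, 16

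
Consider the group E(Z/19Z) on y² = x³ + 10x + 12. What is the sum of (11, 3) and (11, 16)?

O

The two points share x = 11 and their y-coordinates satisfy 3 + 16 ≡ 0 (mod 19), so they are inverses. Their sum is the point at infinity.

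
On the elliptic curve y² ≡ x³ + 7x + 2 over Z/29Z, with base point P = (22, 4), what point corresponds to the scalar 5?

(27, 26)

Repeated addition: build up to 5P.
2P: tangent at (22, 4): λ = (3·22² + 7)/(2·4) ≡ 9/8. 8⁻¹ ≡ 11 (mod 29) since 8·11 = 88 ≡ 1, so λ ≡ 9·11 ≡ 12.
  x = λ² - 22 - 22 = 144 - 44 ≡ 13; y = λ·(22 - 13) - 4 ≡ 17. → (13, 17)
3P: (13, 17) + (22, 4). λ = (4 - 17)/(22 - 13) ≡ 16/9 mod 29. 9⁻¹ ≡ 13 (mod 29), so λ ≡ 5.
  x = λ² - 13 - 22 = 25 - 35 ≡ 19; y = λ·(13 - 19) - 17 ≡ 11. → (19, 11)
4P: (19, 11) + (22, 4). λ = (4 - 11)/(22 - 19) ≡ 22/3 mod 29. 3⁻¹ ≡ 10 (mod 29) since 3·10 = 30 ≡ 1, so λ ≡ 17.
  x = λ² - 19 - 22 = 289 - 41 ≡ 16; y = λ·(19 - 16) - 11 ≡ 11. → (16, 11)
5P: (16, 11) + (22, 4). λ = (4 - 11)/(22 - 16) ≡ 22/6 mod 29. 6⁻¹ ≡ 5 (mod 29), so λ ≡ 23.
  x = λ² - 16 - 22 = 529 - 38 ≡ 27; y = λ·(16 - 27) - 11 ≡ 26. → (27, 26)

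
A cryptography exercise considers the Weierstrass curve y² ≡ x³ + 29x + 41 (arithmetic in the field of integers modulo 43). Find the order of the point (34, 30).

4

2P: tangent at (34, 30): λ = (3·34² + 29)/(2·30) ≡ 14/17. 17⁻¹ ≡ 38 (mod 43) since 17·38 = 646 ≡ 1, so λ ≡ 14·38 ≡ 16.
  x = λ² - 34 - 34 = 256 - 68 ≡ 16; y = λ·(34 - 16) - 30 ≡ 0. → (16, 0)
3P: (16, 0) + (34, 30). λ = (30 - 0)/(34 - 16) ≡ 30/18 mod 43. 18⁻¹ ≡ 12 (mod 43) since 18·12 = 216 ≡ 1, so λ ≡ 16.
  x = λ² - 16 - 34 = 256 - 50 ≡ 34; y = λ·(16 - 34) - 0 ≡ 13. → (34, 13)
4P: (34, 13) + (34, 30): same x and y₁ ≡ -y₂, so the sum is O.
4P = O, so the order is 4.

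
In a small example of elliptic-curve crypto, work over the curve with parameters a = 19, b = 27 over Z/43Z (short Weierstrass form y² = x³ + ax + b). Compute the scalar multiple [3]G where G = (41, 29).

Repeated addition: build up to 3G.
2G: tangent at (41, 29): λ = (3·41² + 19)/(2·29) ≡ 31/15. 15⁻¹ ≡ 23 (mod 43), so λ ≡ 31·23 ≡ 25.
  x = λ² - 41 - 41 = 625 - 82 ≡ 27; y = λ·(41 - 27) - 29 ≡ 20. → (27, 20)
3G: (27, 20) + (41, 29). λ = (29 - 20)/(41 - 27) ≡ 9/14 mod 43. 14⁻¹ ≡ 40 (mod 43), so λ ≡ 16.
  x = λ² - 27 - 41 = 256 - 68 ≡ 16; y = λ·(27 - 16) - 20 ≡ 27. → (16, 27)

(16, 27)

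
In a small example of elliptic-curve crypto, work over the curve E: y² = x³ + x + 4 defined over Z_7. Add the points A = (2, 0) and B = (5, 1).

(4, 4)

(2, 0) + (5, 1). λ = (1 - 0)/(5 - 2) ≡ 1/3 mod 7. 3⁻¹ ≡ 5 (mod 7) since 3·5 = 15 ≡ 1, so λ ≡ 5.
  x = λ² - 2 - 5 = 25 - 7 ≡ 4; y = λ·(2 - 4) - 0 ≡ 4. → (4, 4)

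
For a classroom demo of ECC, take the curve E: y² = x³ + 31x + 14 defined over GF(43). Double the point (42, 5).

(17, 37)

tangent at (42, 5): λ = (3·42² + 31)/(2·5) ≡ 34/10. 10⁻¹ ≡ 13 (mod 43) since 10·13 = 130 ≡ 1, so λ ≡ 34·13 ≡ 12.
  x = λ² - 42 - 42 = 144 - 84 ≡ 17; y = λ·(42 - 17) - 5 ≡ 37. → (17, 37)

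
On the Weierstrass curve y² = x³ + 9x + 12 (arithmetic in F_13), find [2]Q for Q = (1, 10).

tangent at (1, 10): λ = (3·1² + 9)/(2·10) ≡ 12/7. 7⁻¹ ≡ 2 (mod 13) since 7·2 = 14 ≡ 1, so λ ≡ 12·2 ≡ 11.
  x = λ² - 1 - 1 = 121 - 2 ≡ 2; y = λ·(1 - 2) - 10 ≡ 5. → (2, 5)

(2, 5)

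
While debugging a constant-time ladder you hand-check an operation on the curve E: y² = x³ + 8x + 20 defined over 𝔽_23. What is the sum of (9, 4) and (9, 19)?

The two points share x = 9 and their y-coordinates satisfy 4 + 19 ≡ 0 (mod 23), so they are inverses. Their sum is O.

O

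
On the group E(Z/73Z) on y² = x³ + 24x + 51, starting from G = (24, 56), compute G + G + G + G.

Double-and-add on 4 = (100)₂. Start with G = (24, 56) for the leading 1-bit.
double: tangent at (24, 56): λ = (3·24² + 24)/(2·56) ≡ 0/39. 39⁻¹ ≡ 15 (mod 73), so λ ≡ 0·15 ≡ 0.
  x = λ² - 24 - 24 = 0 - 48 ≡ 25; y = λ·(24 - 25) - 56 ≡ 17. → (25, 17)
double: tangent at (25, 17): λ = (3·25² + 24)/(2·17) ≡ 1/34. 34⁻¹ ≡ 58 (mod 73), so λ ≡ 1·58 ≡ 58.
  x = λ² - 25 - 25 = 3364 - 50 ≡ 29; y = λ·(25 - 29) - 17 ≡ 43. → (29, 43)

(29, 43)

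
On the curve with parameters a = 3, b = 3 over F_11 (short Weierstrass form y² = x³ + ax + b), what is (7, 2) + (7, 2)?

tangent at (7, 2): λ = (3·7² + 3)/(2·2) ≡ 7/4. 4⁻¹ ≡ 3 (mod 11), so λ ≡ 7·3 ≡ 10.
  x = λ² - 7 - 7 = 100 - 14 ≡ 9; y = λ·(7 - 9) - 2 ≡ 0. → (9, 0)

(9, 0)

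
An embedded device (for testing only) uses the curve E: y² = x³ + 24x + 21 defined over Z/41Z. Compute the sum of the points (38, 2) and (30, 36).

(38, 2) + (30, 36). λ = (36 - 2)/(30 - 38) ≡ 34/33 mod 41. 33⁻¹ ≡ 5 (mod 41), so λ ≡ 6.
  x = λ² - 38 - 30 = 36 - 68 ≡ 9; y = λ·(38 - 9) - 2 ≡ 8. → (9, 8)

(9, 8)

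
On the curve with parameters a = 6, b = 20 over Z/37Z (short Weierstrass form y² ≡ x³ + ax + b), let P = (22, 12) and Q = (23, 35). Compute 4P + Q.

(8, 32)

First 4P:
Repeated addition: build up to 4P.
2P: tangent at (22, 12): λ = (3·22² + 6)/(2·12) ≡ 15/24. 24⁻¹ ≡ 17 (mod 37) since 24·17 = 408 ≡ 1, so λ ≡ 15·17 ≡ 33.
  x = λ² - 22 - 22 = 1089 - 44 ≡ 9; y = λ·(22 - 9) - 12 ≡ 10. → (9, 10)
3P: (9, 10) + (22, 12). λ = (12 - 10)/(22 - 9) ≡ 2/13 mod 37. 13⁻¹ ≡ 20 (mod 37) since 13·20 = 260 ≡ 1, so λ ≡ 3.
  x = λ² - 9 - 22 = 9 - 31 ≡ 15; y = λ·(9 - 15) - 10 ≡ 9. → (15, 9)
4P: (15, 9) + (22, 12). λ = (12 - 9)/(22 - 15) ≡ 3/7 mod 37. 7⁻¹ ≡ 16 (mod 37), so λ ≡ 11.
  x = λ² - 15 - 22 = 121 - 37 ≡ 10; y = λ·(15 - 10) - 9 ≡ 9. → (10, 9)
4P = (10, 9).
Finally 4P + Q:
(10, 9) + (23, 35). λ = (35 - 9)/(23 - 10) ≡ 26/13 mod 37. 13⁻¹ ≡ 20 (mod 37) since 13·20 = 260 ≡ 1, so λ ≡ 2.
  x = λ² - 10 - 23 = 4 - 33 ≡ 8; y = λ·(10 - 8) - 9 ≡ 32. → (8, 32)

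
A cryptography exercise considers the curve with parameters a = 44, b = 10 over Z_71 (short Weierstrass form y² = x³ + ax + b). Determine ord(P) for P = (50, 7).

2P: tangent at (50, 7): λ = (3·50² + 44)/(2·7) ≡ 18/14. 14⁻¹ ≡ 66 (mod 71), so λ ≡ 18·66 ≡ 52.
  x = λ² - 50 - 50 = 2704 - 100 ≡ 48; y = λ·(50 - 48) - 7 ≡ 26. → (48, 26)
3P: (48, 26) + (50, 7). λ = (7 - 26)/(50 - 48) ≡ 52/2 mod 71. 2⁻¹ ≡ 36 (mod 71) since 2·36 = 72 ≡ 1, so λ ≡ 26.
  x = λ² - 48 - 50 = 676 - 98 ≡ 10; y = λ·(48 - 10) - 26 ≡ 39. → (10, 39)
4P: (10, 39) + (50, 7). λ = (7 - 39)/(50 - 10) ≡ 39/40 mod 71. 40⁻¹ ≡ 16 (mod 71) since 40·16 = 640 ≡ 1, so λ ≡ 56.
  x = λ² - 10 - 50 = 3136 - 60 ≡ 23; y = λ·(10 - 23) - 39 ≡ 14. → (23, 14)
5P: (23, 14) + (50, 7). λ = (7 - 14)/(50 - 23) ≡ 64/27 mod 71. 27⁻¹ ≡ 50 (mod 71) since 27·50 = 1350 ≡ 1, so λ ≡ 5.
  x = λ² - 23 - 50 = 25 - 73 ≡ 23; y = λ·(23 - 23) - 14 ≡ 57. → (23, 57)
6P: (23, 57) + (50, 7). λ = (7 - 57)/(50 - 23) ≡ 21/27 mod 71. 27⁻¹ ≡ 50 (mod 71) since 27·50 = 1350 ≡ 1, so λ ≡ 56.
  x = λ² - 23 - 50 = 3136 - 73 ≡ 10; y = λ·(23 - 10) - 57 ≡ 32. → (10, 32)
7P: (10, 32) + (50, 7). λ = (7 - 32)/(50 - 10) ≡ 46/40 mod 71. 40⁻¹ ≡ 16 (mod 71) since 40·16 = 640 ≡ 1, so λ ≡ 26.
  x = λ² - 10 - 50 = 676 - 60 ≡ 48; y = λ·(10 - 48) - 32 ≡ 45. → (48, 45)
8P: (48, 45) + (50, 7). λ = (7 - 45)/(50 - 48) ≡ 33/2 mod 71. 2⁻¹ ≡ 36 (mod 71) since 2·36 = 72 ≡ 1, so λ ≡ 52.
  x = λ² - 48 - 50 = 2704 - 98 ≡ 50; y = λ·(48 - 50) - 45 ≡ 64. → (50, 64)
9P: (50, 64) + (50, 7): same x and y₁ ≡ -y₂, so the sum is O.
9P = O, so the order is 9.

9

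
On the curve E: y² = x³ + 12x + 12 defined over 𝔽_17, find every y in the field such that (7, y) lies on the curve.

none

x³ + 12x + 12 = 439 ≡ 14 (mod 17).
14 is a non-residue mod 17; no y exists.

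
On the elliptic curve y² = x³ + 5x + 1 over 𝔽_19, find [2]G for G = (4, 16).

(3, 10)

tangent at (4, 16): λ = (3·4² + 5)/(2·16) ≡ 15/13. 13⁻¹ ≡ 3 (mod 19) since 13·3 = 39 ≡ 1, so λ ≡ 15·3 ≡ 7.
  x = λ² - 4 - 4 = 49 - 8 ≡ 3; y = λ·(4 - 3) - 16 ≡ 10. → (3, 10)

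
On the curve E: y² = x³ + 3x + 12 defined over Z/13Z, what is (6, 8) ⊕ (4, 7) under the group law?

(0, 8)

(6, 8) + (4, 7). λ = (7 - 8)/(4 - 6) ≡ 12/11 mod 13. 11⁻¹ ≡ 6 (mod 13), so λ ≡ 7.
  x = λ² - 6 - 4 = 49 - 10 ≡ 0; y = λ·(6 - 0) - 8 ≡ 8. → (0, 8)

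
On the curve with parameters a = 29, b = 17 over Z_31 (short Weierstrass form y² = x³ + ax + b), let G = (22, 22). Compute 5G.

Double-and-add on 5 = (101)₂. Start with G = (22, 22) for the leading 1-bit.
double: tangent at (22, 22): λ = (3·22² + 29)/(2·22) ≡ 24/13. 13⁻¹ ≡ 12 (mod 31) since 13·12 = 156 ≡ 1, so λ ≡ 24·12 ≡ 9.
  x = λ² - 22 - 22 = 81 - 44 ≡ 6; y = λ·(22 - 6) - 22 ≡ 29. → (6, 29)
double: tangent at (6, 29): λ = (3·6² + 29)/(2·29) ≡ 13/27. 27⁻¹ ≡ 23 (mod 31), so λ ≡ 13·23 ≡ 20.
  x = λ² - 6 - 6 = 400 - 12 ≡ 16; y = λ·(6 - 16) - 29 ≡ 19. → (16, 19)
add G: (16, 19) + (22, 22). λ = (22 - 19)/(22 - 16) ≡ 3/6 mod 31. 6⁻¹ ≡ 26 (mod 31), so λ ≡ 16.
  x = λ² - 16 - 22 = 256 - 38 ≡ 1; y = λ·(16 - 1) - 19 ≡ 4. → (1, 4)

(1, 4)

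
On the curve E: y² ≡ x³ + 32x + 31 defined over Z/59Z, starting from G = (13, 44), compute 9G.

(50, 28)

Double-and-add on 9 = (1001)₂. Start with G = (13, 44) for the leading 1-bit.
double: tangent at (13, 44): λ = (3·13² + 32)/(2·44) ≡ 8/29. 29⁻¹ ≡ 57 (mod 59) since 29·57 = 1653 ≡ 1, so λ ≡ 8·57 ≡ 43.
  x = λ² - 13 - 13 = 1849 - 26 ≡ 53; y = λ·(13 - 53) - 44 ≡ 6. → (53, 6)
double: tangent at (53, 6): λ = (3·53² + 32)/(2·6) ≡ 22/12. 12⁻¹ ≡ 5 (mod 59), so λ ≡ 22·5 ≡ 51.
  x = λ² - 53 - 53 = 2601 - 106 ≡ 17; y = λ·(53 - 17) - 6 ≡ 1. → (17, 1)
double: tangent at (17, 1): λ = (3·17² + 32)/(2·1) ≡ 14/2. 2⁻¹ ≡ 30 (mod 59), so λ ≡ 14·30 ≡ 7.
  x = λ² - 17 - 17 = 49 - 34 ≡ 15; y = λ·(17 - 15) - 1 ≡ 13. → (15, 13)
add G: (15, 13) + (13, 44). λ = (44 - 13)/(13 - 15) ≡ 31/57 mod 59. 57⁻¹ ≡ 29 (mod 59), so λ ≡ 14.
  x = λ² - 15 - 13 = 196 - 28 ≡ 50; y = λ·(15 - 50) - 13 ≡ 28. → (50, 28)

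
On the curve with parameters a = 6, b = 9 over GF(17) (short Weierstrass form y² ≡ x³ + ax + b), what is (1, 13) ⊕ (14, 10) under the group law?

(10, 10)

(1, 13) + (14, 10). λ = (10 - 13)/(14 - 1) ≡ 14/13 mod 17. 13⁻¹ ≡ 4 (mod 17) since 13·4 = 52 ≡ 1, so λ ≡ 5.
  x = λ² - 1 - 14 = 25 - 15 ≡ 10; y = λ·(1 - 10) - 13 ≡ 10. → (10, 10)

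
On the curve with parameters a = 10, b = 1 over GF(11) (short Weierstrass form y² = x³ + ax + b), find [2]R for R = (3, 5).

(10, 1)

tangent at (3, 5): λ = (3·3² + 10)/(2·5) ≡ 4/10. 10⁻¹ ≡ 10 (mod 11), so λ ≡ 4·10 ≡ 7.
  x = λ² - 3 - 3 = 49 - 6 ≡ 10; y = λ·(3 - 10) - 5 ≡ 1. → (10, 1)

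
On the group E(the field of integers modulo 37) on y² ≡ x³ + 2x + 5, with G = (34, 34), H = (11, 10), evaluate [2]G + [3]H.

(22, 35)

First 2G:
Repeated addition: build up to 2G.
2G: tangent at (34, 34): λ = (3·34² + 2)/(2·34) ≡ 29/31. 31⁻¹ ≡ 6 (mod 37) since 31·6 = 186 ≡ 1, so λ ≡ 29·6 ≡ 26.
  x = λ² - 34 - 34 = 676 - 68 ≡ 16; y = λ·(34 - 16) - 34 ≡ 27. → (16, 27)
2G = (16, 27).
Next 3H:
Repeated addition: build up to 3H.
2H: tangent at (11, 10): λ = (3·11² + 2)/(2·10) ≡ 32/20. 20⁻¹ ≡ 13 (mod 37), so λ ≡ 32·13 ≡ 9.
  x = λ² - 11 - 11 = 81 - 22 ≡ 22; y = λ·(11 - 22) - 10 ≡ 2. → (22, 2)
3H: (22, 2) + (11, 10). λ = (10 - 2)/(11 - 22) ≡ 8/26 mod 37. 26⁻¹ ≡ 10 (mod 37) since 26·10 = 260 ≡ 1, so λ ≡ 6.
  x = λ² - 22 - 11 = 36 - 33 ≡ 3; y = λ·(22 - 3) - 2 ≡ 1. → (3, 1)
3H = (3, 1).
Finally 2G + 3H:
(16, 27) + (3, 1). λ = (1 - 27)/(3 - 16) ≡ 11/24 mod 37. 24⁻¹ ≡ 17 (mod 37) since 24·17 = 408 ≡ 1, so λ ≡ 2.
  x = λ² - 16 - 3 = 4 - 19 ≡ 22; y = λ·(16 - 22) - 27 ≡ 35. → (22, 35)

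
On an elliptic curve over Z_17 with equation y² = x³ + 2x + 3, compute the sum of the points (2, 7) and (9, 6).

(2, 7) + (9, 6). λ = (6 - 7)/(9 - 2) ≡ 16/7 mod 17. 7⁻¹ ≡ 5 (mod 17) since 7·5 = 35 ≡ 1, so λ ≡ 12.
  x = λ² - 2 - 9 = 144 - 11 ≡ 14; y = λ·(2 - 14) - 7 ≡ 2. → (14, 2)

(14, 2)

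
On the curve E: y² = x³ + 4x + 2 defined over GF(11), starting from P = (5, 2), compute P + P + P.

Repeated addition: build up to 3P.
2P: tangent at (5, 2): λ = (3·5² + 4)/(2·2) ≡ 2/4. 4⁻¹ ≡ 3 (mod 11), so λ ≡ 2·3 ≡ 6.
  x = λ² - 5 - 5 = 36 - 10 ≡ 4; y = λ·(5 - 4) - 2 ≡ 4. → (4, 4)
3P: (4, 4) + (5, 2). λ = (2 - 4)/(5 - 4) ≡ 9/1 mod 11. 1⁻¹ ≡ 1 (mod 11), so λ ≡ 9.
  x = λ² - 4 - 5 = 81 - 9 ≡ 6; y = λ·(4 - 6) - 4 ≡ 0. → (6, 0)

(6, 0)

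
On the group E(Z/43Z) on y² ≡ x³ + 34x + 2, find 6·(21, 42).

(10, 3)

Write G = (21, 42).
Repeated addition: build up to 6G.
2G: tangent at (21, 42): λ = (3·21² + 34)/(2·42) ≡ 24/41. 41⁻¹ ≡ 21 (mod 43), so λ ≡ 24·21 ≡ 31.
  x = λ² - 21 - 21 = 961 - 42 ≡ 16; y = λ·(21 - 16) - 42 ≡ 27. → (16, 27)
3G: (16, 27) + (21, 42). λ = (42 - 27)/(21 - 16) ≡ 15/5 mod 43. 5⁻¹ ≡ 26 (mod 43), so λ ≡ 3.
  x = λ² - 16 - 21 = 9 - 37 ≡ 15; y = λ·(16 - 15) - 27 ≡ 19. → (15, 19)
4G: (15, 19) + (21, 42). λ = (42 - 19)/(21 - 15) ≡ 23/6 mod 43. 6⁻¹ ≡ 36 (mod 43), so λ ≡ 11.
  x = λ² - 15 - 21 = 121 - 36 ≡ 42; y = λ·(15 - 42) - 19 ≡ 28. → (42, 28)
5G: (42, 28) + (21, 42). λ = (42 - 28)/(21 - 42) ≡ 14/22 mod 43. 22⁻¹ ≡ 2 (mod 43) since 22·2 = 44 ≡ 1, so λ ≡ 28.
  x = λ² - 42 - 21 = 784 - 63 ≡ 33; y = λ·(42 - 33) - 28 ≡ 9. → (33, 9)
6G: (33, 9) + (21, 42). λ = (42 - 9)/(21 - 33) ≡ 33/31 mod 43. 31⁻¹ ≡ 25 (mod 43) since 31·25 = 775 ≡ 1, so λ ≡ 8.
  x = λ² - 33 - 21 = 64 - 54 ≡ 10; y = λ·(33 - 10) - 9 ≡ 3. → (10, 3)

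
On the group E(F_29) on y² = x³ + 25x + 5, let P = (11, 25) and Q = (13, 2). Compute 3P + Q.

First 3P:
Repeated addition: build up to 3P.
2P: tangent at (11, 25): λ = (3·11² + 25)/(2·25) ≡ 11/21. 21⁻¹ ≡ 18 (mod 29) since 21·18 = 378 ≡ 1, so λ ≡ 11·18 ≡ 24.
  x = λ² - 11 - 11 = 576 - 22 ≡ 3; y = λ·(11 - 3) - 25 ≡ 22. → (3, 22)
3P: (3, 22) + (11, 25). λ = (25 - 22)/(11 - 3) ≡ 3/8 mod 29. 8⁻¹ ≡ 11 (mod 29), so λ ≡ 4.
  x = λ² - 3 - 11 = 16 - 14 ≡ 2; y = λ·(3 - 2) - 22 ≡ 11. → (2, 11)
3P = (2, 11).
Finally 3P + Q:
(2, 11) + (13, 2). λ = (2 - 11)/(13 - 2) ≡ 20/11 mod 29. 11⁻¹ ≡ 8 (mod 29) since 11·8 = 88 ≡ 1, so λ ≡ 15.
  x = λ² - 2 - 13 = 225 - 15 ≡ 7; y = λ·(2 - 7) - 11 ≡ 1. → (7, 1)

(7, 1)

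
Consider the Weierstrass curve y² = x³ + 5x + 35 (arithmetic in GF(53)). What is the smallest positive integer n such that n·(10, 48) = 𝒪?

12

2P: tangent at (10, 48): λ = (3·10² + 5)/(2·48) ≡ 40/43. 43⁻¹ ≡ 37 (mod 53) since 43·37 = 1591 ≡ 1, so λ ≡ 40·37 ≡ 49.
  x = λ² - 10 - 10 = 2401 - 20 ≡ 49; y = λ·(10 - 49) - 48 ≡ 2. → (49, 2)
3P: (49, 2) + (10, 48). λ = (48 - 2)/(10 - 49) ≡ 46/14 mod 53. 14⁻¹ ≡ 19 (mod 53) since 14·19 = 266 ≡ 1, so λ ≡ 26.
  x = λ² - 49 - 10 = 676 - 59 ≡ 34; y = λ·(49 - 34) - 2 ≡ 17. → (34, 17)
4P: (34, 17) + (10, 48). λ = (48 - 17)/(10 - 34) ≡ 31/29 mod 53. 29⁻¹ ≡ 11 (mod 53) since 29·11 = 319 ≡ 1, so λ ≡ 23.
  x = λ² - 34 - 10 = 529 - 44 ≡ 8; y = λ·(34 - 8) - 17 ≡ 51. → (8, 51)
5P: (8, 51) + (10, 48). λ = (48 - 51)/(10 - 8) ≡ 50/2 mod 53. 2⁻¹ ≡ 27 (mod 53) since 2·27 = 54 ≡ 1, so λ ≡ 25.
  x = λ² - 8 - 10 = 625 - 18 ≡ 24; y = λ·(8 - 24) - 51 ≡ 26. → (24, 26)
6P: (24, 26) + (10, 48). λ = (48 - 26)/(10 - 24) ≡ 22/39 mod 53. 39⁻¹ ≡ 34 (mod 53), so λ ≡ 6.
  x = λ² - 24 - 10 = 36 - 34 ≡ 2; y = λ·(24 - 2) - 26 ≡ 0. → (2, 0)
7P: (2, 0) + (10, 48). λ = (48 - 0)/(10 - 2) ≡ 48/8 mod 53. 8⁻¹ ≡ 20 (mod 53) since 8·20 = 160 ≡ 1, so λ ≡ 6.
  x = λ² - 2 - 10 = 36 - 12 ≡ 24; y = λ·(2 - 24) - 0 ≡ 27. → (24, 27)
8P: (24, 27) + (10, 48). λ = (48 - 27)/(10 - 24) ≡ 21/39 mod 53. 39⁻¹ ≡ 34 (mod 53) since 39·34 = 1326 ≡ 1, so λ ≡ 25.
  x = λ² - 24 - 10 = 625 - 34 ≡ 8; y = λ·(24 - 8) - 27 ≡ 2. → (8, 2)
9P: (8, 2) + (10, 48). λ = (48 - 2)/(10 - 8) ≡ 46/2 mod 53. 2⁻¹ ≡ 27 (mod 53), so λ ≡ 23.
  x = λ² - 8 - 10 = 529 - 18 ≡ 34; y = λ·(8 - 34) - 2 ≡ 36. → (34, 36)
10P: (34, 36) + (10, 48). λ = (48 - 36)/(10 - 34) ≡ 12/29 mod 53. 29⁻¹ ≡ 11 (mod 53), so λ ≡ 26.
  x = λ² - 34 - 10 = 676 - 44 ≡ 49; y = λ·(34 - 49) - 36 ≡ 51. → (49, 51)
11P: (49, 51) + (10, 48). λ = (48 - 51)/(10 - 49) ≡ 50/14 mod 53. 14⁻¹ ≡ 19 (mod 53) since 14·19 = 266 ≡ 1, so λ ≡ 49.
  x = λ² - 49 - 10 = 2401 - 59 ≡ 10; y = λ·(49 - 10) - 51 ≡ 5. → (10, 5)
12P: (10, 5) + (10, 48): same x and y₁ ≡ -y₂, so the sum is 𝒪.
12P = 𝒪, so the order is 12.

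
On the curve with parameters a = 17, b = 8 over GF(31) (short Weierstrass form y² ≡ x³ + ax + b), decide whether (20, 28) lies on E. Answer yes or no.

y² = 28² ≡ 9; x³ + 17x + 8 = 8348 ≡ 9 (mod 31). 9 = 9.

yes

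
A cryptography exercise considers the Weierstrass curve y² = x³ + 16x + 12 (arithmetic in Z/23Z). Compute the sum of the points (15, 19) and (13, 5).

(21, 8)

(15, 19) + (13, 5). λ = (5 - 19)/(13 - 15) ≡ 9/21 mod 23. 21⁻¹ ≡ 11 (mod 23) since 21·11 = 231 ≡ 1, so λ ≡ 7.
  x = λ² - 15 - 13 = 49 - 28 ≡ 21; y = λ·(15 - 21) - 19 ≡ 8. → (21, 8)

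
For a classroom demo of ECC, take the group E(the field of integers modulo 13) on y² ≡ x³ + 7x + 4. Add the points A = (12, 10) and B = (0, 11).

(2, 0)

(12, 10) + (0, 11). λ = (11 - 10)/(0 - 12) ≡ 1/1 mod 13. 1⁻¹ ≡ 1 (mod 13) since 1·1 = 1 ≡ 1, so λ ≡ 1.
  x = λ² - 12 - 0 = 1 - 12 ≡ 2; y = λ·(12 - 2) - 10 ≡ 0. → (2, 0)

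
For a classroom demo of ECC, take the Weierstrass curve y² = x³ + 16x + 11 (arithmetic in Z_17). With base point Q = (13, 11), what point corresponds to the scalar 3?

Repeated addition: build up to 3Q.
2Q: tangent at (13, 11): λ = (3·13² + 16)/(2·11) ≡ 13/5. 5⁻¹ ≡ 7 (mod 17), so λ ≡ 13·7 ≡ 6.
  x = λ² - 13 - 13 = 36 - 26 ≡ 10; y = λ·(13 - 10) - 11 ≡ 7. → (10, 7)
3Q: (10, 7) + (13, 11). λ = (11 - 7)/(13 - 10) ≡ 4/3 mod 17. 3⁻¹ ≡ 6 (mod 17) since 3·6 = 18 ≡ 1, so λ ≡ 7.
  x = λ² - 10 - 13 = 49 - 23 ≡ 9; y = λ·(10 - 9) - 7 ≡ 0. → (9, 0)

(9, 0)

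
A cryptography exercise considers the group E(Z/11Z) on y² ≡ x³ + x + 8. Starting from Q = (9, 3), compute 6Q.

Double-and-add on 6 = (110)₂. Start with Q = (9, 3) for the leading 1-bit.
double: tangent at (9, 3): λ = (3·9² + 1)/(2·3) ≡ 2/6. 6⁻¹ ≡ 2 (mod 11), so λ ≡ 2·2 ≡ 4.
  x = λ² - 9 - 9 = 16 - 18 ≡ 9; y = λ·(9 - 9) - 3 ≡ 8. → (9, 8)
add Q: (9, 8) + (9, 3): same x and y₁ ≡ -y₂, so the sum is O.
double: O + O = O (identity).

O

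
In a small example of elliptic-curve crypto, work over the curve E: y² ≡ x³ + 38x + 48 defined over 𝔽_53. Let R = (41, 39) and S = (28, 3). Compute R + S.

(41, 39) + (28, 3). λ = (3 - 39)/(28 - 41) ≡ 17/40 mod 53. 40⁻¹ ≡ 4 (mod 53), so λ ≡ 15.
  x = λ² - 41 - 28 = 225 - 69 ≡ 50; y = λ·(41 - 50) - 39 ≡ 38. → (50, 38)

(50, 38)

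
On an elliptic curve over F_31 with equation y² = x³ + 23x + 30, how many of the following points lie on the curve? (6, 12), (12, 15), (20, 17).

0

(6, 12): 12² ≡ 20, rhs ≡ 12 → off.
(12, 15): 15² ≡ 8, rhs ≡ 19 → off.
(20, 17): 17² ≡ 10, rhs ≡ 27 → off.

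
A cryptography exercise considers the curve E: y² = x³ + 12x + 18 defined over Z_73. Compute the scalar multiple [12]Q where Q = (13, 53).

(0, 23)

Double-and-add on 12 = (1100)₂. Start with Q = (13, 53) for the leading 1-bit.
double: tangent at (13, 53): λ = (3·13² + 12)/(2·53) ≡ 8/33. 33⁻¹ ≡ 31 (mod 73), so λ ≡ 8·31 ≡ 29.
  x = λ² - 13 - 13 = 841 - 26 ≡ 12; y = λ·(13 - 12) - 53 ≡ 49. → (12, 49)
add Q: (12, 49) + (13, 53). λ = (53 - 49)/(13 - 12) ≡ 4/1 mod 73. 1⁻¹ ≡ 1 (mod 73), so λ ≡ 4.
  x = λ² - 12 - 13 = 16 - 25 ≡ 64; y = λ·(12 - 64) - 49 ≡ 35. → (64, 35)
double: tangent at (64, 35): λ = (3·64² + 12)/(2·35) ≡ 36/70. 70⁻¹ ≡ 24 (mod 73), so λ ≡ 36·24 ≡ 61.
  x = λ² - 64 - 64 = 3721 - 128 ≡ 16; y = λ·(64 - 16) - 35 ≡ 46. → (16, 46)
double: tangent at (16, 46): λ = (3·16² + 12)/(2·46) ≡ 50/19. 19⁻¹ ≡ 50 (mod 73) since 19·50 = 950 ≡ 1, so λ ≡ 50·50 ≡ 18.
  x = λ² - 16 - 16 = 324 - 32 ≡ 0; y = λ·(16 - 0) - 46 ≡ 23. → (0, 23)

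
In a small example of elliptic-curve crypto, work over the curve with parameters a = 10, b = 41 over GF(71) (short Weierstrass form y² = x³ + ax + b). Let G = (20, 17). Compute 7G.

(28, 11)

Double-and-add on 7 = (111)₂. Start with G = (20, 17) for the leading 1-bit.
double: tangent at (20, 17): λ = (3·20² + 10)/(2·17) ≡ 3/34. 34⁻¹ ≡ 23 (mod 71), so λ ≡ 3·23 ≡ 69.
  x = λ² - 20 - 20 = 4761 - 40 ≡ 35; y = λ·(20 - 35) - 17 ≡ 13. → (35, 13)
add G: (35, 13) + (20, 17). λ = (17 - 13)/(20 - 35) ≡ 4/56 mod 71. 56⁻¹ ≡ 52 (mod 71), so λ ≡ 66.
  x = λ² - 35 - 20 = 4356 - 55 ≡ 41; y = λ·(35 - 41) - 13 ≡ 17. → (41, 17)
double: tangent at (41, 17): λ = (3·41² + 10)/(2·17) ≡ 12/34. 34⁻¹ ≡ 23 (mod 71), so λ ≡ 12·23 ≡ 63.
  x = λ² - 41 - 41 = 3969 - 82 ≡ 53; y = λ·(41 - 53) - 17 ≡ 8. → (53, 8)
add G: (53, 8) + (20, 17). λ = (17 - 8)/(20 - 53) ≡ 9/38 mod 71. 38⁻¹ ≡ 43 (mod 71), so λ ≡ 32.
  x = λ² - 53 - 20 = 1024 - 73 ≡ 28; y = λ·(53 - 28) - 8 ≡ 11. → (28, 11)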